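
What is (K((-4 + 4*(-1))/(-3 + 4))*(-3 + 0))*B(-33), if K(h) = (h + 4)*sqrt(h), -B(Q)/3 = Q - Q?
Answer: 0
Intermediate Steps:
B(Q) = 0 (B(Q) = -3*(Q - Q) = -3*0 = 0)
K(h) = sqrt(h)*(4 + h) (K(h) = (4 + h)*sqrt(h) = sqrt(h)*(4 + h))
(K((-4 + 4*(-1))/(-3 + 4))*(-3 + 0))*B(-33) = ((sqrt((-4 + 4*(-1))/(-3 + 4))*(4 + (-4 + 4*(-1))/(-3 + 4)))*(-3 + 0))*0 = ((sqrt((-4 - 4)/1)*(4 + (-4 - 4)/1))*(-3))*0 = ((sqrt(-8*1)*(4 - 8*1))*(-3))*0 = ((sqrt(-8)*(4 - 8))*(-3))*0 = (((2*I*sqrt(2))*(-4))*(-3))*0 = (-8*I*sqrt(2)*(-3))*0 = (24*I*sqrt(2))*0 = 0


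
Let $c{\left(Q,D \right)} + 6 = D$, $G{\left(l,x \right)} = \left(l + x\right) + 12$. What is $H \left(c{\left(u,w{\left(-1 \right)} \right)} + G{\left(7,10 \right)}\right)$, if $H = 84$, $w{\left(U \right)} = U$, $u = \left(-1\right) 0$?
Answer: $1848$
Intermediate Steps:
$u = 0$
$G{\left(l,x \right)} = 12 + l + x$
$c{\left(Q,D \right)} = -6 + D$
$H \left(c{\left(u,w{\left(-1 \right)} \right)} + G{\left(7,10 \right)}\right) = 84 \left(\left(-6 - 1\right) + \left(12 + 7 + 10\right)\right) = 84 \left(-7 + 29\right) = 84 \cdot 22 = 1848$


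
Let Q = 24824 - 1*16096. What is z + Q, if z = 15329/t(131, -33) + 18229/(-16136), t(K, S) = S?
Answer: 4399604963/532488 ≈ 8262.4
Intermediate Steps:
Q = 8728 (Q = 24824 - 16096 = 8728)
z = -247950301/532488 (z = 15329/(-33) + 18229/(-16136) = 15329*(-1/33) + 18229*(-1/16136) = -15329/33 - 18229/16136 = -247950301/532488 ≈ -465.65)
z + Q = -247950301/532488 + 8728 = 4399604963/532488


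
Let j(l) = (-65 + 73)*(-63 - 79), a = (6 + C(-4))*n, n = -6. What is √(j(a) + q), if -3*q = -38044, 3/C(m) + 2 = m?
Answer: 2*√25977/3 ≈ 107.45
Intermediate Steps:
C(m) = 3/(-2 + m)
q = 38044/3 (q = -⅓*(-38044) = 38044/3 ≈ 12681.)
a = -33 (a = (6 + 3/(-2 - 4))*(-6) = (6 + 3/(-6))*(-6) = (6 + 3*(-⅙))*(-6) = (6 - ½)*(-6) = (11/2)*(-6) = -33)
j(l) = -1136 (j(l) = 8*(-142) = -1136)
√(j(a) + q) = √(-1136 + 38044/3) = √(34636/3) = 2*√25977/3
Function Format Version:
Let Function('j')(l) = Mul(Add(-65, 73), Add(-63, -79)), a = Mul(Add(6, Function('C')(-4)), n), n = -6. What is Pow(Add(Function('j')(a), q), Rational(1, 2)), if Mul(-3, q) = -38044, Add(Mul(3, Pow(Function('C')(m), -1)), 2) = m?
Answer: Mul(Rational(2, 3), Pow(25977, Rational(1, 2))) ≈ 107.45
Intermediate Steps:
Function('C')(m) = Mul(3, Pow(Add(-2, m), -1))
q = Rational(38044, 3) (q = Mul(Rational(-1, 3), -38044) = Rational(38044, 3) ≈ 12681.)
a = -33 (a = Mul(Add(6, Mul(3, Pow(Add(-2, -4), -1))), -6) = Mul(Add(6, Mul(3, Pow(-6, -1))), -6) = Mul(Add(6, Mul(3, Rational(-1, 6))), -6) = Mul(Add(6, Rational(-1, 2)), -6) = Mul(Rational(11, 2), -6) = -33)
Function('j')(l) = -1136 (Function('j')(l) = Mul(8, -142) = -1136)
Pow(Add(Function('j')(a), q), Rational(1, 2)) = Pow(Add(-1136, Rational(38044, 3)), Rational(1, 2)) = Pow(Rational(34636, 3), Rational(1, 2)) = Mul(Rational(2, 3), Pow(25977, Rational(1, 2)))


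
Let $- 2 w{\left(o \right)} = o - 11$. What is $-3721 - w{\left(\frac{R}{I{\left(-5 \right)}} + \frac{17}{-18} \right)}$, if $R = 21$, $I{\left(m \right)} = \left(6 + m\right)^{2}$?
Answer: $- \frac{133793}{36} \approx -3716.5$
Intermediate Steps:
$w{\left(o \right)} = \frac{11}{2} - \frac{o}{2}$ ($w{\left(o \right)} = - \frac{o - 11}{2} = - \frac{-11 + o}{2} = \frac{11}{2} - \frac{o}{2}$)
$-3721 - w{\left(\frac{R}{I{\left(-5 \right)}} + \frac{17}{-18} \right)} = -3721 - \left(\frac{11}{2} - \frac{\frac{21}{\left(6 - 5\right)^{2}} + \frac{17}{-18}}{2}\right) = -3721 - \left(\frac{11}{2} - \frac{\frac{21}{1^{2}} + 17 \left(- \frac{1}{18}\right)}{2}\right) = -3721 - \left(\frac{11}{2} - \frac{\frac{21}{1} - \frac{17}{18}}{2}\right) = -3721 - \left(\frac{11}{2} - \frac{21 \cdot 1 - \frac{17}{18}}{2}\right) = -3721 - \left(\frac{11}{2} - \frac{21 - \frac{17}{18}}{2}\right) = -3721 - \left(\frac{11}{2} - \frac{361}{36}\right) = -3721 - - \frac{163}{36} = -3721 + \frac{163}{36} = - \frac{133793}{36}$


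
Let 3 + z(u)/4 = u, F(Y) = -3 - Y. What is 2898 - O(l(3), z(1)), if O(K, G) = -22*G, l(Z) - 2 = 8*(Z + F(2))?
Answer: 2722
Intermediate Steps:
z(u) = -12 + 4*u
l(Z) = -38 + 8*Z (l(Z) = 2 + 8*(Z + (-3 - 1*2)) = 2 + 8*(Z + (-3 - 2)) = 2 + 8*(Z - 5) = 2 + 8*(-5 + Z) = 2 + (-40 + 8*Z) = -38 + 8*Z)
2898 - O(l(3), z(1)) = 2898 - (-22)*(-12 + 4*1) = 2898 - (-22)*(-12 + 4) = 2898 - (-22)*(-8) = 2898 - 1*176 = 2898 - 176 = 2722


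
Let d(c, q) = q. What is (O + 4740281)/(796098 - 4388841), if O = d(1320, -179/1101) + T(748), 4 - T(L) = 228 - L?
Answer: -474511466/359600913 ≈ -1.3195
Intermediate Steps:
T(L) = -224 + L (T(L) = 4 - (228 - L) = 4 + (-228 + L) = -224 + L)
O = 576745/1101 (O = -179/1101 + (-224 + 748) = -179*1/1101 + 524 = -179/1101 + 524 = 576745/1101 ≈ 523.84)
(O + 4740281)/(796098 - 4388841) = (576745/1101 + 4740281)/(796098 - 4388841) = (5219626126/1101)/(-3592743) = (5219626126/1101)*(-1/3592743) = -474511466/359600913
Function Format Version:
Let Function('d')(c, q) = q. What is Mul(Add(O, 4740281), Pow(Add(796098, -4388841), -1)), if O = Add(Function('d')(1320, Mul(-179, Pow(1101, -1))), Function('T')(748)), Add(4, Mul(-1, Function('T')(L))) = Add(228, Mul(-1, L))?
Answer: Rational(-474511466, 359600913) ≈ -1.3195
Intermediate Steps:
Function('T')(L) = Add(-224, L) (Function('T')(L) = Add(4, Mul(-1, Add(228, Mul(-1, L)))) = Add(4, Add(-228, L)) = Add(-224, L))
O = Rational(576745, 1101) (O = Add(Mul(-179, Pow(1101, -1)), Add(-224, 748)) = Add(Mul(-179, Rational(1, 1101)), 524) = Add(Rational(-179, 1101), 524) = Rational(576745, 1101) ≈ 523.84)
Mul(Add(O, 4740281), Pow(Add(796098, -4388841), -1)) = Mul(Add(Rational(576745, 1101), 4740281), Pow(Add(796098, -4388841), -1)) = Mul(Rational(5219626126, 1101), Pow(-3592743, -1)) = Mul(Rational(5219626126, 1101), Rational(-1, 3592743)) = Rational(-474511466, 359600913)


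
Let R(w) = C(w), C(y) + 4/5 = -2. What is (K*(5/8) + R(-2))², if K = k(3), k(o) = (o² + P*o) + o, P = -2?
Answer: 361/400 ≈ 0.90250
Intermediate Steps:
k(o) = o² - o (k(o) = (o² - 2*o) + o = o² - o)
C(y) = -14/5 (C(y) = -⅘ - 2 = -14/5)
K = 6 (K = 3*(-1 + 3) = 3*2 = 6)
R(w) = -14/5
(K*(5/8) + R(-2))² = (6*(5/8) - 14/5)² = (15/4 - 14/5)² = (19/20)² = 361/400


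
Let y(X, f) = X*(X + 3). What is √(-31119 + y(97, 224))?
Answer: I*√21419 ≈ 146.35*I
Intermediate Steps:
y(X, f) = X*(3 + X)
√(-31119 + y(97, 224)) = √(-31119 + 97*(3 + 97)) = √(-31119 + 97*100) = √(-31119 + 9700) = √(-21419) = I*√21419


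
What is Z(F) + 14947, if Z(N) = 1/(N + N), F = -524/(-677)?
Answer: 15665133/1048 ≈ 14948.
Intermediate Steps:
F = 524/677 (F = -524*(-1/677) = 524/677 ≈ 0.77400)
Z(N) = 1/(2*N)
Z(F) + 14947 = 1/(2*(524/677)) + 14947 = (½)*(677/524) + 14947 = 677/1048 + 14947 = 15665133/1048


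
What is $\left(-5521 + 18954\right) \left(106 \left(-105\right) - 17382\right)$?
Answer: $-383001696$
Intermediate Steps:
$\left(-5521 + 18954\right) \left(106 \left(-105\right) - 17382\right) = 13433 \left(-11130 - 17382\right) = 13433 \left(-28512\right) = -383001696$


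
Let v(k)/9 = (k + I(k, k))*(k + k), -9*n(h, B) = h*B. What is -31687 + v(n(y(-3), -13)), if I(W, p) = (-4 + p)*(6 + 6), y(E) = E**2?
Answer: -3373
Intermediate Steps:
I(W, p) = -48 + 12*p (I(W, p) = (-4 + p)*12 = -48 + 12*p)
n(h, B) = -B*h/9 (n(h, B) = -h*B/9 = -B*h/9)
v(k) = 18*k*(-48 + 13*k) (v(k) = 9*((k + (-48 + 12*k))*(k + k)) = 9*((-48 + 13*k)*(2*k)) = 9*(2*k*(-48 + 13*k)) = 18*k*(-48 + 13*k))
-31687 + v(n(y(-3), -13)) = -31687 + 18*(-1/9*(-13)*(-3)**2)*(-48 + 13*(-1/9*(-13)*(-3)**2)) = -31687 + 18*(-1/9*(-13)*9)*(-48 + 13*(-1/9*(-13)*9)) = -31687 + 18*13*(-48 + 13*13) = -31687 + 18*13*(-48 + 169) = -31687 + 18*13*121 = -31687 + 28314 = -3373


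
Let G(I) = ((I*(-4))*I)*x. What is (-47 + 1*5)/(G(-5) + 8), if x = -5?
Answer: -21/254 ≈ -0.082677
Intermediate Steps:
G(I) = 20*I² (G(I) = ((I*(-4))*I)*(-5) = ((-4*I)*I)*(-5) = -4*I²*(-5) = 20*I²)
(-47 + 1*5)/(G(-5) + 8) = (-47 + 1*5)/(20*(-5)² + 8) = (-47 + 5)/(20*25 + 8) = -42/(500 + 8) = -42/508 = (1/508)*(-42) = -21/254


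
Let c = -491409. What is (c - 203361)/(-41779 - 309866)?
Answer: 46318/23443 ≈ 1.9758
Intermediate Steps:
(c - 203361)/(-41779 - 309866) = (-491409 - 203361)/(-41779 - 309866) = -694770/(-351645) = -694770*(-1/351645) = 46318/23443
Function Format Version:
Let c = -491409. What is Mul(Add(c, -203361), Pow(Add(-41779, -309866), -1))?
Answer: Rational(46318, 23443) ≈ 1.9758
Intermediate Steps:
Mul(Add(c, -203361), Pow(Add(-41779, -309866), -1)) = Mul(Add(-491409, -203361), Pow(Add(-41779, -309866), -1)) = Mul(-694770, Pow(-351645, -1)) = Mul(-694770, Rational(-1, 351645)) = Rational(46318, 23443)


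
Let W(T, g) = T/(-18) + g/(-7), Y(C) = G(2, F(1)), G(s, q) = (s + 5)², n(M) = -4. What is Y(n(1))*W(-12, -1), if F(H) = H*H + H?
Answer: 119/3 ≈ 39.667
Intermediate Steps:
F(H) = H + H² (F(H) = H² + H = H + H²)
G(s, q) = (5 + s)²
Y(C) = 49 (Y(C) = (5 + 2)² = 7² = 49)
W(T, g) = -g/7 - T/18 (W(T, g) = T*(-1/18) + g*(-⅐) = -T/18 - g/7 = -g/7 - T/18)
Y(n(1))*W(-12, -1) = 49*(-⅐*(-1) - 1/18*(-12)) = 49*(⅐ + ⅔) = 49*(17/21) = 119/3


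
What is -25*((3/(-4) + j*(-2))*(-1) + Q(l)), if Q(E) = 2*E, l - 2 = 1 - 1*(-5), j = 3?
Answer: -2275/4 ≈ -568.75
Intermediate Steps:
l = 8 (l = 2 + (1 - 1*(-5)) = 2 + (1 + 5) = 2 + 6 = 8)
-25*((3/(-4) + j*(-2))*(-1) + Q(l)) = -25*((3/(-4) + 3*(-2))*(-1) + 2*8) = -25*((-¼*3 - 6)*(-1) + 16) = -25*((-¾ - 6)*(-1) + 16) = -25*(-27/4*(-1) + 16) = -25*(27/4 + 16) = -25*91/4 = -2275/4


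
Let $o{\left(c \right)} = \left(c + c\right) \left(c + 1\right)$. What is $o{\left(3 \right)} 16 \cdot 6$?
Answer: $2304$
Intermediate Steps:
$o{\left(c \right)} = 2 c \left(1 + c\right)$
$o{\left(3 \right)} 16 \cdot 6 = 2 \cdot 3 \left(1 + 3\right) 16 \cdot 6 = 2 \cdot 3 \cdot 4 \cdot 16 \cdot 6 = 24 \cdot 16 \cdot 6 = 384 \cdot 6 = 2304$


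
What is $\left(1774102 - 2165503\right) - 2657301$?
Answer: $-3048702$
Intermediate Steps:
$\left(1774102 - 2165503\right) - 2657301 = -391401 - 2657301 = -3048702$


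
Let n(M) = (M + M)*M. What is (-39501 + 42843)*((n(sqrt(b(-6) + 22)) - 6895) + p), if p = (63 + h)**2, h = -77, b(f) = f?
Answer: -22281114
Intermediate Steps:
n(M) = 2*M**2 (n(M) = (2*M)*M = 2*M**2)
p = 196 (p = (63 - 77)**2 = (-14)**2 = 196)
(-39501 + 42843)*((n(sqrt(b(-6) + 22)) - 6895) + p) = (-39501 + 42843)*((2*(sqrt(-6 + 22))**2 - 6895) + 196) = 3342*((2*(sqrt(16))**2 - 6895) + 196) = 3342*((2*4**2 - 6895) + 196) = 3342*((2*16 - 6895) + 196) = 3342*((32 - 6895) + 196) = 3342*(-6863 + 196) = 3342*(-6667) = -22281114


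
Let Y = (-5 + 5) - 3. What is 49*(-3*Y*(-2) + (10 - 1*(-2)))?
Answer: -294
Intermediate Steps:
Y = -3 (Y = 0 - 3 = -3)
49*(-3*Y*(-2) + (10 - 1*(-2))) = 49*(-3*(-3)*(-2) + (10 - 1*(-2))) = 49*(9*(-2) + (10 + 2)) = 49*(-18 + 12) = 49*(-6) = -294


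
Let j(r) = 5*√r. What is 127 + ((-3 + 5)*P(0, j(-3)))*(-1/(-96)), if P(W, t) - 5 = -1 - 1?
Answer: 2033/16 ≈ 127.06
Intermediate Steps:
P(W, t) = 3 (P(W, t) = 5 + (-1 - 1) = 5 - 2 = 3)
127 + ((-3 + 5)*P(0, j(-3)))*(-1/(-96)) = 127 + ((-3 + 5)*3)*(-1/(-96)) = 127 + (2*3)*(-1*(-1/96)) = 127 + 6*(1/96) = 127 + 1/16 = 2033/16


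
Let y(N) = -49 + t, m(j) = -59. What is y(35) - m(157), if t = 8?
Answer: 18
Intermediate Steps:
y(N) = -41 (y(N) = -49 + 8 = -41)
y(35) - m(157) = -41 - 1*(-59) = -41 + 59 = 18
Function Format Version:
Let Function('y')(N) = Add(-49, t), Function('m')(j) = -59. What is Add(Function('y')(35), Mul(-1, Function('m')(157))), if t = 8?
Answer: 18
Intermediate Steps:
Function('y')(N) = -41 (Function('y')(N) = Add(-49, 8) = -41)
Add(Function('y')(35), Mul(-1, Function('m')(157))) = Add(-41, Mul(-1, -59)) = Add(-41, 59) = 18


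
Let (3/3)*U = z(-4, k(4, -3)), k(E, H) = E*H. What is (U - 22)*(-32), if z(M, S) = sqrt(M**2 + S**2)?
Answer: 704 - 128*sqrt(10) ≈ 299.23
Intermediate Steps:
U = 4*sqrt(10) (U = sqrt((-4)**2 + (4*(-3))**2) = sqrt(16 + (-12)**2) = sqrt(16 + 144) = sqrt(160) = 4*sqrt(10) ≈ 12.649)
(U - 22)*(-32) = (4*sqrt(10) - 22)*(-32) = (-22 + 4*sqrt(10))*(-32) = 704 - 128*sqrt(10)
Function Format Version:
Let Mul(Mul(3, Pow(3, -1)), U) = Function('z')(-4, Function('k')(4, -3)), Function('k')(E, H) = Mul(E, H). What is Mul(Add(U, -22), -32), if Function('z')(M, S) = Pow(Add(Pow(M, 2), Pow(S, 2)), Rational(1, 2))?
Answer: Add(704, Mul(-128, Pow(10, Rational(1, 2)))) ≈ 299.23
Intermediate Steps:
U = Mul(4, Pow(10, Rational(1, 2))) (U = Pow(Add(Pow(-4, 2), Pow(Mul(4, -3), 2)), Rational(1, 2)) = Pow(Add(16, Pow(-12, 2)), Rational(1, 2)) = Pow(Add(16, 144), Rational(1, 2)) = Pow(160, Rational(1, 2)) = Mul(4, Pow(10, Rational(1, 2))) ≈ 12.649)
Mul(Add(U, -22), -32) = Mul(Add(Mul(4, Pow(10, Rational(1, 2))), -22), -32) = Mul(Add(-22, Mul(4, Pow(10, Rational(1, 2)))), -32) = Add(704, Mul(-128, Pow(10, Rational(1, 2))))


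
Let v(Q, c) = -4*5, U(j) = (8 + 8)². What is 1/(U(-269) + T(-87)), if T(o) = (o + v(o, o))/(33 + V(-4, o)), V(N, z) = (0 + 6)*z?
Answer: 489/125291 ≈ 0.0039029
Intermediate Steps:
U(j) = 256 (U(j) = 16² = 256)
v(Q, c) = -20
V(N, z) = 6*z
T(o) = (-20 + o)/(33 + 6*o) (T(o) = (o - 20)/(33 + 6*o) = (-20 + o)/(33 + 6*o))
1/(U(-269) + T(-87)) = 1/(256 + (-20 - 87)/(3*(11 + 2*(-87)))) = 1/(256 + (⅓)*(-107)/(11 - 174)) = 1/(256 + (⅓)*(-107)/(-163)) = 1/(256 + (⅓)*(-1/163)*(-107)) = 1/(256 + 107/489) = 1/(125291/489) = 489/125291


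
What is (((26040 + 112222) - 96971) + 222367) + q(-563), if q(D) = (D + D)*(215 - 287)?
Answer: 344730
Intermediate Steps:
q(D) = -144*D (q(D) = (2*D)*(-72) = -144*D)
(((26040 + 112222) - 96971) + 222367) + q(-563) = (((26040 + 112222) - 96971) + 222367) - 144*(-563) = ((138262 - 96971) + 222367) + 81072 = (41291 + 222367) + 81072 = 263658 + 81072 = 344730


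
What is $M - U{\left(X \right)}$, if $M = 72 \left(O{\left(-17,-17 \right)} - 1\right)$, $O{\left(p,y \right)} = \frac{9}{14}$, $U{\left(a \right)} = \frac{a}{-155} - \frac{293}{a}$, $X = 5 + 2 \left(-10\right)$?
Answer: $- \frac{147596}{3255} \approx -45.344$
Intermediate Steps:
$X = -15$ ($X = 5 - 20 = -15$)
$U{\left(a \right)} = - \frac{293}{a} - \frac{a}{155}$ ($U{\left(a \right)} = a \left(- \frac{1}{155}\right) - \frac{293}{a} = - \frac{a}{155} - \frac{293}{a} = - \frac{293}{a} - \frac{a}{155}$)
$O{\left(p,y \right)} = \frac{9}{14}$ ($O{\left(p,y \right)} = 9 \cdot \frac{1}{14} = \frac{9}{14}$)
$M = - \frac{180}{7}$ ($M = 72 \left(\frac{9}{14} - 1\right) = 72 \left(- \frac{5}{14}\right) = - \frac{180}{7} \approx -25.714$)
$M - U{\left(X \right)} = - \frac{180}{7} - \left(- \frac{293}{-15} - - \frac{3}{31}\right) = - \frac{180}{7} - \left(\left(-293\right) \left(- \frac{1}{15}\right) + \frac{3}{31}\right) = - \frac{180}{7} - \left(\frac{293}{15} + \frac{3}{31}\right) = - \frac{180}{7} - \frac{9128}{465} = - \frac{147596}{3255}$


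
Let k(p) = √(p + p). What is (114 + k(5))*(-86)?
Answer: -9804 - 86*√10 ≈ -10076.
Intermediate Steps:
k(p) = √2*√p (k(p) = √(2*p) = √2*√p)
(114 + k(5))*(-86) = (114 + √2*√5)*(-86) = (114 + √10)*(-86) = -9804 - 86*√10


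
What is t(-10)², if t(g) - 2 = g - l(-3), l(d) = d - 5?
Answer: 0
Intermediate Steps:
l(d) = -5 + d
t(g) = 10 + g (t(g) = 2 + (g - (-5 - 3)) = 2 + (g - 1*(-8)) = 2 + (g + 8) = 2 + (8 + g) = 10 + g)
t(-10)² = (10 - 10)² = 0² = 0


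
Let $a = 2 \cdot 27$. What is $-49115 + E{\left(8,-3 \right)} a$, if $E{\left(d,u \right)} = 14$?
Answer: $-48359$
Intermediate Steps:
$a = 54$
$-49115 + E{\left(8,-3 \right)} a = -49115 + 14 \cdot 54 = -49115 + 756 = -48359$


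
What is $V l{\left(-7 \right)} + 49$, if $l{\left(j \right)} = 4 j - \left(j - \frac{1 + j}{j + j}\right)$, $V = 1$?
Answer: $\frac{199}{7} \approx 28.429$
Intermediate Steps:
$l{\left(j \right)} = 3 j + \frac{1 + j}{2 j}$ ($l{\left(j \right)} = 4 j - \left(j - \frac{1 + j}{2 j}\right) = 3 j + \frac{1 + j}{2 j}$)
$V l{\left(-7 \right)} + 49 = 1 \frac{1 - 7 \left(1 + 6 \left(-7\right)\right)}{2 \left(-7\right)} + 49 = 1 \cdot \frac{1}{2} \left(- \frac{1}{7}\right) \left(1 - 7 \left(1 - 42\right)\right) + 49 = 1 \cdot \frac{1}{2} \left(- \frac{1}{7}\right) \left(1 - -287\right) + 49 = 1 \cdot \frac{1}{2} \left(- \frac{1}{7}\right) \left(1 + 287\right) + 49 = 1 \cdot \frac{1}{2} \left(- \frac{1}{7}\right) 288 + 49 = 1 \left(- \frac{144}{7}\right) + 49 = - \frac{144}{7} + 49 = \frac{199}{7}$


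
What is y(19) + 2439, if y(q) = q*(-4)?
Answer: 2363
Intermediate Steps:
y(q) = -4*q
y(19) + 2439 = -4*19 + 2439 = -76 + 2439 = 2363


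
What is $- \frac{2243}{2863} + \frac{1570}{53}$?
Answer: $\frac{4376031}{151739} \approx 28.839$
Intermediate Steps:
$- \frac{2243}{2863} + \frac{1570}{53} = \frac{4376031}{151739}$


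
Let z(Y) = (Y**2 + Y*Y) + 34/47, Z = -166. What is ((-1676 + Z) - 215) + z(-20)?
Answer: -59045/47 ≈ -1256.3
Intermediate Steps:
z(Y) = 34/47 + 2*Y**2 (z(Y) = (Y**2 + Y**2) + 34*(1/47) = 2*Y**2 + 34/47 = 34/47 + 2*Y**2)
((-1676 + Z) - 215) + z(-20) = ((-1676 - 166) - 215) + (34/47 + 2*(-20)**2) = (-1842 - 215) + (34/47 + 2*400) = -2057 + (34/47 + 800) = -2057 + 37634/47 = -59045/47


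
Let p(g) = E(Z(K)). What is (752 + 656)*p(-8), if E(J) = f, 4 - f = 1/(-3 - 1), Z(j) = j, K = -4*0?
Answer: 5984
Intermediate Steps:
K = 0
f = 17/4 (f = 4 - 1/(-3 - 1) = 4 - 1/(-4) = 4 - 1*(-¼) = 4 + ¼ = 17/4 ≈ 4.2500)
E(J) = 17/4
p(g) = 17/4
(752 + 656)*p(-8) = (752 + 656)*(17/4) = 1408*(17/4) = 5984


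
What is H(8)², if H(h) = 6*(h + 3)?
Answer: 4356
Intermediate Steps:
H(h) = 18 + 6*h (H(h) = 6*(3 + h) = 18 + 6*h)
H(8)² = (18 + 6*8)² = (18 + 48)² = 66² = 4356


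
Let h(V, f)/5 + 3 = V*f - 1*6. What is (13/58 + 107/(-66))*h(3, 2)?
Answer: 6685/319 ≈ 20.956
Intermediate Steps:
h(V, f) = -45 + 5*V*f (h(V, f) = -15 + 5*(V*f - 1*6) = -15 + 5*(V*f - 6) = -15 + 5*(-6 + V*f) = -15 + (-30 + 5*V*f) = -45 + 5*V*f)
(13/58 + 107/(-66))*h(3, 2) = (13/58 + 107/(-66))*(-45 + 5*3*2) = (13*(1/58) + 107*(-1/66))*(-45 + 30) = (13/58 - 107/66)*(-15) = -1337/957*(-15) = 6685/319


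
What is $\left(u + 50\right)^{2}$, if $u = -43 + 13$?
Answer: $400$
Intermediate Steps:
$u = -30$
$\left(u + 50\right)^{2} = \left(-30 + 50\right)^{2} = 20^{2} = 400$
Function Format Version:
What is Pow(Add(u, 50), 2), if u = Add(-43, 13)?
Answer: 400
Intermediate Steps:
u = -30
Pow(Add(u, 50), 2) = Pow(Add(-30, 50), 2) = Pow(20, 2) = 400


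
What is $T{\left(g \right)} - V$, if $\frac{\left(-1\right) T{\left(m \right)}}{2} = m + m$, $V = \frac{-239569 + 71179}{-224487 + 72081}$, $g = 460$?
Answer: $- \frac{15588635}{8467} \approx -1841.1$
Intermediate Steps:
$V = \frac{9355}{8467}$ ($V = - \frac{168390}{-152406} = \left(-168390\right) \left(- \frac{1}{152406}\right) = \frac{9355}{8467} \approx 1.1049$)
$T{\left(m \right)} = - 4 m$ ($T{\left(m \right)} = - 2 \left(m + m\right) = - 2 \cdot 2 m = - 4 m$)
$T{\left(g \right)} - V = \left(-4\right) 460 - \frac{9355}{8467} = -1840 - \frac{9355}{8467} = - \frac{15588635}{8467}$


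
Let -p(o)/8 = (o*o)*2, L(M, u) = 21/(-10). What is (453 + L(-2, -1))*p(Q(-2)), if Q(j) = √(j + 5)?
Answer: -108216/5 ≈ -21643.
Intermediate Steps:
L(M, u) = -21/10 (L(M, u) = 21*(-⅒) = -21/10)
Q(j) = √(5 + j)
p(o) = -16*o² (p(o) = -8*o*o*2 = -8*o²*2 = -16*o²)
(453 + L(-2, -1))*p(Q(-2)) = (453 - 21/10)*(-16*(√(5 - 2))²) = 4509*(-16*(√3)²)/10 = 4509*(-16*3)/10 = (4509/10)*(-48) = -108216/5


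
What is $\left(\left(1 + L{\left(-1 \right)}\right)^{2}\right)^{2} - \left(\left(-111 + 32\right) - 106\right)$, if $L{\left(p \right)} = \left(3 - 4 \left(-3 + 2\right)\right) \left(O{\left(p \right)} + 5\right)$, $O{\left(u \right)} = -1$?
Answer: $707466$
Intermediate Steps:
$L{\left(p \right)} = 28$ ($L{\left(p \right)} = \left(3 - 4 \left(-3 + 2\right)\right) \left(-1 + 5\right) = \left(3 - -4\right) 4 = \left(3 + 4\right) 4 = 7 \cdot 4 = 28$)
$\left(\left(1 + L{\left(-1 \right)}\right)^{2}\right)^{2} - \left(\left(-111 + 32\right) - 106\right) = \left(\left(1 + 28\right)^{2}\right)^{2} - \left(\left(-111 + 32\right) - 106\right) = \left(29^{2}\right)^{2} - \left(-79 - 106\right) = 841^{2} - -185 = 707281 + 185 = 707466$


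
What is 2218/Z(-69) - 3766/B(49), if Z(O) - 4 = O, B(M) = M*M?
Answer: -795744/22295 ≈ -35.692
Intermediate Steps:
B(M) = M²
Z(O) = 4 + O
2218/Z(-69) - 3766/B(49) = 2218/(4 - 69) - 3766/(49²) = 2218/(-65) - 3766/2401 = 2218*(-1/65) - 3766*1/2401 = -2218/65 - 538/343 = -795744/22295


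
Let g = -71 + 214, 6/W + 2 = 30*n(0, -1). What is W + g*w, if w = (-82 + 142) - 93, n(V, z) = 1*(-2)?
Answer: -146292/31 ≈ -4719.1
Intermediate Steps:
n(V, z) = -2
W = -3/31 (W = 6/(-2 + 30*(-2)) = 6/(-2 - 60) = 6/(-62) = 6*(-1/62) = -3/31 ≈ -0.096774)
g = 143
w = -33 (w = 60 - 93 = -33)
W + g*w = -3/31 + 143*(-33) = -3/31 - 4719 = -146292/31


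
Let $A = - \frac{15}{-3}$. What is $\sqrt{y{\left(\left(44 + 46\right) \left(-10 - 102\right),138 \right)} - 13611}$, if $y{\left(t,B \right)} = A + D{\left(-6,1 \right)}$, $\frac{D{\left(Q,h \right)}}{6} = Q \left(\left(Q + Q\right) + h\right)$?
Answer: $i \sqrt{13210} \approx 114.93 i$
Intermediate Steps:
$A = 5$ ($A = \left(-15\right) \left(- \frac{1}{3}\right) = 5$)
$D{\left(Q,h \right)} = 6 Q \left(h + 2 Q\right)$ ($D{\left(Q,h \right)} = 6 Q \left(\left(Q + Q\right) + h\right) = 6 Q \left(2 Q + h\right) = 6 Q \left(h + 2 Q\right)$)
$y{\left(t,B \right)} = 401$ ($y{\left(t,B \right)} = 5 + 6 \left(-6\right) \left(1 + 2 \left(-6\right)\right) = 5 + 6 \left(-6\right) \left(1 - 12\right) = 5 + 6 \left(-6\right) \left(-11\right) = 5 + 396 = 401$)
$\sqrt{y{\left(\left(44 + 46\right) \left(-10 - 102\right),138 \right)} - 13611} = \sqrt{401 - 13611} = \sqrt{-13210} = i \sqrt{13210}$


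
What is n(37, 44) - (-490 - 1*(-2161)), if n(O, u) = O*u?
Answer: -43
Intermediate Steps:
n(37, 44) - (-490 - 1*(-2161)) = 37*44 - (-490 - 1*(-2161)) = 1628 - (-490 + 2161) = 1628 - 1*1671 = 1628 - 1671 = -43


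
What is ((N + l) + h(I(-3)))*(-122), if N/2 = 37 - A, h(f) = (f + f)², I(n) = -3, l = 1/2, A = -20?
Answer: -18361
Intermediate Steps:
l = ½ ≈ 0.50000
h(f) = 4*f² (h(f) = (2*f)² = 4*f²)
N = 114 (N = 2*(37 - 1*(-20)) = 2*(37 + 20) = 2*57 = 114)
((N + l) + h(I(-3)))*(-122) = ((114 + ½) + 4*(-3)²)*(-122) = (229/2 + 4*9)*(-122) = (229/2 + 36)*(-122) = (301/2)*(-122) = -18361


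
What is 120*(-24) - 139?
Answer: -3019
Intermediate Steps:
120*(-24) - 139 = -2880 - 139 = -3019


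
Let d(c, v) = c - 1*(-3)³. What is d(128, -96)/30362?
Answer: 155/30362 ≈ 0.0051051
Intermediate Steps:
d(c, v) = 27 + c (d(c, v) = c - 1*(-27) = c + 27 = 27 + c)
d(128, -96)/30362 = (27 + 128)/30362 = 155*(1/30362) = 155/30362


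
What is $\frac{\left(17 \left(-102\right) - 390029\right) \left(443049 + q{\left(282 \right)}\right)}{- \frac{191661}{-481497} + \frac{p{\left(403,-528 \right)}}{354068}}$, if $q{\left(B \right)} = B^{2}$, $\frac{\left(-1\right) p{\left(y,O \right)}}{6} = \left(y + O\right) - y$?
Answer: $- \frac{264409293653144553147}{525654617} \approx -5.0301 \cdot 10^{11}$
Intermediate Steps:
$p{\left(y,O \right)} = - 6 O$ ($p{\left(y,O \right)} = - 6 \left(\left(y + O\right) - y\right) = - 6 \left(\left(O + y\right) - y\right) = - 6 O$)
$\frac{\left(17 \left(-102\right) - 390029\right) \left(443049 + q{\left(282 \right)}\right)}{- \frac{191661}{-481497} + \frac{p{\left(403,-528 \right)}}{354068}} = \frac{\left(17 \left(-102\right) - 390029\right) \left(443049 + 282^{2}\right)}{- \frac{191661}{-481497} + \frac{\left(-6\right) \left(-528\right)}{354068}} = \frac{\left(-1734 - 390029\right) \left(443049 + 79524\right)}{\left(-191661\right) \left(- \frac{1}{481497}\right) + 3168 \cdot \frac{1}{354068}} = \frac{\left(-391763\right) 522573}{\frac{63887}{160499} + \frac{72}{8047}} = - \frac{204724766199}{\frac{525654617}{1291535453}} = \left(-204724766199\right) \frac{1291535453}{525654617} = - \frac{264409293653144553147}{525654617}$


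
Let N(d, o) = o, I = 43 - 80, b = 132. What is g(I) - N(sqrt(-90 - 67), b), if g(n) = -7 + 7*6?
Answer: -97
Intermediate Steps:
I = -37
g(n) = 35 (g(n) = -7 + 42 = 35)
g(I) - N(sqrt(-90 - 67), b) = 35 - 1*132 = 35 - 132 = -97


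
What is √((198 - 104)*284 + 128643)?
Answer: √155339 ≈ 394.13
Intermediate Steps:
√((198 - 104)*284 + 128643) = √(94*284 + 128643) = √(26696 + 128643) = √155339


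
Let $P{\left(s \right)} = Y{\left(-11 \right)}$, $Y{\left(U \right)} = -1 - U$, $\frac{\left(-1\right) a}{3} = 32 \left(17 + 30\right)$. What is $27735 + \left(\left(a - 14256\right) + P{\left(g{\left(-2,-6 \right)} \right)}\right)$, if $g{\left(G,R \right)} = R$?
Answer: $8977$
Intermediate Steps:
$a = -4512$ ($a = - 3 \cdot 32 \left(17 + 30\right) = - 3 \cdot 32 \cdot 47 = \left(-3\right) 1504 = -4512$)
$P{\left(s \right)} = 10$ ($P{\left(s \right)} = -1 - -11 = -1 + 11 = 10$)
$27735 + \left(\left(a - 14256\right) + P{\left(g{\left(-2,-6 \right)} \right)}\right) = 27735 + \left(\left(-4512 - 14256\right) + 10\right) = 27735 + \left(-18768 + 10\right) = 27735 - 18758 = 8977$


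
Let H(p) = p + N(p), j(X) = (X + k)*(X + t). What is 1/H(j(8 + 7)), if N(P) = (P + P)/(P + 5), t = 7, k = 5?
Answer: 89/39336 ≈ 0.0022626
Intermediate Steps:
N(P) = 2*P/(5 + P) (N(P) = (2*P)/(5 + P) = 2*P/(5 + P))
j(X) = (5 + X)*(7 + X) (j(X) = (X + 5)*(X + 7) = (5 + X)*(7 + X))
H(p) = p + 2*p/(5 + p)
1/H(j(8 + 7)) = 1/((35 + (8 + 7)² + 12*(8 + 7))*(7 + (35 + (8 + 7)² + 12*(8 + 7)))/(5 + (35 + (8 + 7)² + 12*(8 + 7)))) = 1/((35 + 15² + 12*15)*(7 + (35 + 15² + 12*15))/(5 + (35 + 15² + 12*15))) = 1/((35 + 225 + 180)*(7 + (35 + 225 + 180))/(5 + (35 + 225 + 180))) = 1/(440*(7 + 440)/(5 + 440)) = 1/(440*447/445) = 1/(440*(1/445)*447) = 1/(39336/89) = 89/39336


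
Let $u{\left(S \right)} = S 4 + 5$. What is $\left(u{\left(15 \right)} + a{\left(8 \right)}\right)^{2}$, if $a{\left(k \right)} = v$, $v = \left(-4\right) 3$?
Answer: $2809$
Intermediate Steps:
$u{\left(S \right)} = 5 + 4 S$ ($u{\left(S \right)} = 4 S + 5 = 5 + 4 S$)
$v = -12$
$a{\left(k \right)} = -12$
$\left(u{\left(15 \right)} + a{\left(8 \right)}\right)^{2} = \left(\left(5 + 4 \cdot 15\right) - 12\right)^{2} = \left(\left(5 + 60\right) - 12\right)^{2} = \left(65 - 12\right)^{2} = 53^{2} = 2809$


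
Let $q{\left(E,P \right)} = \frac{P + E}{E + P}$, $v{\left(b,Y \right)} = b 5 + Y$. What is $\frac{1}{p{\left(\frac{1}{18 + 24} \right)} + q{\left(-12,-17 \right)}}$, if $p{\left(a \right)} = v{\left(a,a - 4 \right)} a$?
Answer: $\frac{98}{89} \approx 1.1011$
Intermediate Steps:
$v{\left(b,Y \right)} = Y + 5 b$ ($v{\left(b,Y \right)} = 5 b + Y = Y + 5 b$)
$q{\left(E,P \right)} = 1$ ($q{\left(E,P \right)} = \frac{E + P}{E + P} = 1$)
$p{\left(a \right)} = a \left(-4 + 6 a\right)$ ($p{\left(a \right)} = \left(\left(a - 4\right) + 5 a\right) a = \left(\left(-4 + a\right) + 5 a\right) a = \left(-4 + 6 a\right) a = a \left(-4 + 6 a\right)$)
$\frac{1}{p{\left(\frac{1}{18 + 24} \right)} + q{\left(-12,-17 \right)}} = \frac{1}{\frac{2 \left(-2 + \frac{3}{18 + 24}\right)}{18 + 24} + 1} = \frac{1}{\frac{2 \left(-2 + \frac{3}{42}\right)}{42} + 1} = \frac{1}{2 \cdot \frac{1}{42} \left(-2 + 3 \cdot \frac{1}{42}\right) + 1} = \frac{1}{2 \cdot \frac{1}{42} \left(-2 + \frac{1}{14}\right) + 1} = \frac{1}{2 \cdot \frac{1}{42} \left(- \frac{27}{14}\right) + 1} = \frac{1}{- \frac{9}{98} + 1} = \frac{1}{\frac{89}{98}} = \frac{98}{89}$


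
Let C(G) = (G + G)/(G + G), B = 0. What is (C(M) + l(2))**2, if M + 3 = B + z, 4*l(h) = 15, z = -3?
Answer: 361/16 ≈ 22.563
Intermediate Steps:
l(h) = 15/4 (l(h) = (1/4)*15 = 15/4)
M = -6 (M = -3 + (0 - 3) = -3 - 3 = -6)
C(G) = 1 (C(G) = (2*G)/((2*G)) = (2*G)*(1/(2*G)) = 1)
(C(M) + l(2))**2 = (1 + 15/4)**2 = (19/4)**2 = 361/16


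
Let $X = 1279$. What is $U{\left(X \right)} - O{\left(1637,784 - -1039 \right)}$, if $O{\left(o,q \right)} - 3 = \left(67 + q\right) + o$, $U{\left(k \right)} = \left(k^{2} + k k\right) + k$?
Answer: $3269431$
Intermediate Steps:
$U{\left(k \right)} = k + 2 k^{2}$ ($U{\left(k \right)} = \left(k^{2} + k^{2}\right) + k = 2 k^{2} + k = k + 2 k^{2}$)
$O{\left(o,q \right)} = 70 + o + q$ ($O{\left(o,q \right)} = 3 + \left(\left(67 + q\right) + o\right) = 3 + \left(67 + o + q\right) = 70 + o + q$)
$U{\left(X \right)} - O{\left(1637,784 - -1039 \right)} = 1279 \left(1 + 2 \cdot 1279\right) - \left(70 + 1637 + \left(784 - -1039\right)\right) = 1279 \left(1 + 2558\right) - \left(70 + 1637 + \left(784 + 1039\right)\right) = 1279 \cdot 2559 - \left(70 + 1637 + 1823\right) = 3272961 - 3530 = 3269431$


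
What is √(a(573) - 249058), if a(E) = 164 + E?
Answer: I*√248321 ≈ 498.32*I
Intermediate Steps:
√(a(573) - 249058) = √((164 + 573) - 249058) = √(737 - 249058) = √(-248321) = I*√248321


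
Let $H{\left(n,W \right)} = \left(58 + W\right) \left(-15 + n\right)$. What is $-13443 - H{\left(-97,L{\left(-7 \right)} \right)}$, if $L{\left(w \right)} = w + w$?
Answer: $-8515$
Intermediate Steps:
$L{\left(w \right)} = 2 w$
$H{\left(n,W \right)} = \left(-15 + n\right) \left(58 + W\right)$
$-13443 - H{\left(-97,L{\left(-7 \right)} \right)} = -13443 - \left(-870 - 15 \cdot 2 \left(-7\right) + 58 \left(-97\right) + 2 \left(-7\right) \left(-97\right)\right) = -13443 - \left(-870 - -210 - 5626 - -1358\right) = -13443 - \left(-870 + 210 - 5626 + 1358\right) = -13443 - -4928 = -13443 + 4928 = -8515$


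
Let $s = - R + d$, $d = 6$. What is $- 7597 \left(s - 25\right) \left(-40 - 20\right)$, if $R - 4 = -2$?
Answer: $-9572220$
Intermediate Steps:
$R = 2$ ($R = 4 - 2 = 2$)
$s = 4$ ($s = \left(-1\right) 2 + 6 = -2 + 6 = 4$)
$- 7597 \left(s - 25\right) \left(-40 - 20\right) = - 7597 \left(4 - 25\right) \left(-40 - 20\right) = - 7597 \left(4 + \left(-27 + 2\right)\right) \left(-60\right) = - 7597 \left(4 - 25\right) \left(-60\right) = - 7597 \left(\left(-21\right) \left(-60\right)\right) = \left(-7597\right) 1260 = -9572220$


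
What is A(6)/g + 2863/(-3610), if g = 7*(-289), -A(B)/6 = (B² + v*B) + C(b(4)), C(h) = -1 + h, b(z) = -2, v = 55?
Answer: 2070731/7303030 ≈ 0.28354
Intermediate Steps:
A(B) = 18 - 330*B - 6*B² (A(B) = -6*((B² + 55*B) + (-1 - 2)) = -6*((B² + 55*B) - 3) = -6*(-3 + B² + 55*B) = 18 - 330*B - 6*B²)
g = -2023
A(6)/g + 2863/(-3610) = (18 - 330*6 - 6*6²)/(-2023) + 2863/(-3610) = (18 - 1980 - 6*36)*(-1/2023) + 2863*(-1/3610) = (18 - 1980 - 216)*(-1/2023) - 2863/3610 = -2178*(-1/2023) - 2863/3610 = 2178/2023 - 2863/3610 = 2070731/7303030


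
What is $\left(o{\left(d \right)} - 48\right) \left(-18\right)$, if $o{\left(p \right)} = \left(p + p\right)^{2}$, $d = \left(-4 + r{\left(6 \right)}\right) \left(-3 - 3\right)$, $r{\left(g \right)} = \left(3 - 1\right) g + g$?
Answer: $-507168$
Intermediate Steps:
$r{\left(g \right)} = 3 g$ ($r{\left(g \right)} = 2 g + g = 3 g$)
$d = -84$ ($d = \left(-4 + 3 \cdot 6\right) \left(-3 - 3\right) = \left(-4 + 18\right) \left(-6\right) = 14 \left(-6\right) = -84$)
$o{\left(p \right)} = 4 p^{2}$ ($o{\left(p \right)} = \left(2 p\right)^{2} = 4 p^{2}$)
$\left(o{\left(d \right)} - 48\right) \left(-18\right) = \left(4 \left(-84\right)^{2} - 48\right) \left(-18\right) = \left(4 \cdot 7056 - 48\right) \left(-18\right) = \left(28224 - 48\right) \left(-18\right) = 28176 \left(-18\right) = -507168$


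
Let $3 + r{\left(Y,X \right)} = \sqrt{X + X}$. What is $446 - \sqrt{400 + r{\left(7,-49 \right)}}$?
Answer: $446 - \sqrt{397 + 7 i \sqrt{2}} \approx 426.07 - 0.2484 i$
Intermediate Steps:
$r{\left(Y,X \right)} = -3 + \sqrt{2} \sqrt{X}$ ($r{\left(Y,X \right)} = -3 + \sqrt{X + X} = -3 + \sqrt{2 X} = -3 + \sqrt{2} \sqrt{X}$)
$446 - \sqrt{400 + r{\left(7,-49 \right)}} = 446 - \sqrt{400 - \left(3 - \sqrt{2} \sqrt{-49}\right)} = 446 - \sqrt{400 - \left(3 - \sqrt{2} \cdot 7 i\right)} = 446 - \sqrt{400 - \left(3 - 7 i \sqrt{2}\right)} = 446 - \sqrt{397 + 7 i \sqrt{2}}$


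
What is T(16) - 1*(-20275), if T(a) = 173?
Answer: 20448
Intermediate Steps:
T(16) - 1*(-20275) = 173 - 1*(-20275) = 173 + 20275 = 20448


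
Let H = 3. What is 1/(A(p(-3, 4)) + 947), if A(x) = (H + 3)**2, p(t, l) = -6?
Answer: 1/983 ≈ 0.0010173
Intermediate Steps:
A(x) = 36 (A(x) = (3 + 3)**2 = 6**2 = 36)
1/(A(p(-3, 4)) + 947) = 1/(36 + 947) = 1/983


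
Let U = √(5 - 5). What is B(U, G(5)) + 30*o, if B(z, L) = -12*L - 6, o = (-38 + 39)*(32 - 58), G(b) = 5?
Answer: -846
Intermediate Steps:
o = -26 (o = 1*(-26) = -26)
U = 0 (U = √0 = 0)
B(z, L) = -6 - 12*L
B(U, G(5)) + 30*o = (-6 - 12*5) + 30*(-26) = (-6 - 60) - 780 = -66 - 780 = -846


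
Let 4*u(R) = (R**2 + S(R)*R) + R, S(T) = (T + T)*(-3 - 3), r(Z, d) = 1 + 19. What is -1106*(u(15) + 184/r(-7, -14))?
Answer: 3350074/5 ≈ 6.7002e+5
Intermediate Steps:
r(Z, d) = 20
S(T) = -12*T (S(T) = (2*T)*(-6) = -12*T)
u(R) = -11*R**2/4 + R/4 (u(R) = ((R**2 + (-12*R)*R) + R)/4 = ((R**2 - 12*R**2) + R)/4 = (-11*R**2 + R)/4 = (R - 11*R**2)/4 = -11*R**2/4 + R/4)
-1106*(u(15) + 184/r(-7, -14)) = -1106*((1/4)*15*(1 - 11*15) + 184/20) = -1106*((1/4)*15*(1 - 165) + 184*(1/20)) = -1106*((1/4)*15*(-164) + 46/5) = -1106*(-615 + 46/5) = -1106*(-3029/5) = 3350074/5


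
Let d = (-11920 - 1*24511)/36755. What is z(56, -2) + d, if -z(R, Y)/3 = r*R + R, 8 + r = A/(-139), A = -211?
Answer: 4700164171/5108945 ≈ 919.99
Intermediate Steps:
d = -36431/36755 (d = (-11920 - 24511)*(1/36755) = -36431*1/36755 = -36431/36755 ≈ -0.99119)
r = -901/139 (r = -8 - 211/(-139) = -8 - 211*(-1/139) = -8 + 211/139 = -901/139 ≈ -6.4820)
z(R, Y) = 2286*R/139 (z(R, Y) = -3*(-901*R/139 + R) = -(-2286)*R/139 = 2286*R/139)
z(56, -2) + d = (2286/139)*56 - 36431/36755 = 128016/139 - 36431/36755 = 4700164171/5108945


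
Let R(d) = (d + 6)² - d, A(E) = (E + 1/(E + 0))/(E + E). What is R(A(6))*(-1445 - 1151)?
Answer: -141025753/1296 ≈ -1.0882e+5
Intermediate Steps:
A(E) = (E + 1/E)/(2*E) (A(E) = (E + 1/E)/((2*E)) = (E + 1/E)*(1/(2*E)) = (E + 1/E)/(2*E))
R(d) = (6 + d)² - d
R(A(6))*(-1445 - 1151) = ((6 + (½)*(1 + 6²)/6²)² - (1 + 6²)/(2*6²))*(-1445 - 1151) = ((6 + (½)*(1/36)*(1 + 36))² - (1 + 36)/(2*36))*(-2596) = ((6 + (½)*(1/36)*37)² - 37/(2*36))*(-2596) = ((6 + 37/72)² - 1*37/72)*(-2596) = ((469/72)² - 37/72)*(-2596) = (219961/5184 - 37/72)*(-2596) = (217297/5184)*(-2596) = -141025753/1296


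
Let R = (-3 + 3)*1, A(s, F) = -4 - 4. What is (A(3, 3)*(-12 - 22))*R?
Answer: 0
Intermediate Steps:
A(s, F) = -8
R = 0 (R = 0*1 = 0)
(A(3, 3)*(-12 - 22))*R = -8*(-12 - 22)*0 = -8*(-34)*0 = 272*0 = 0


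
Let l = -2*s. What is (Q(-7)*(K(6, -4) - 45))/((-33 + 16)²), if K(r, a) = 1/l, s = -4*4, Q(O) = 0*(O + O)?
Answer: 0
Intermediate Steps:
Q(O) = 0 (Q(O) = 0*(2*O) = 0)
s = -16
l = 32 (l = -2*(-16) = 32)
K(r, a) = 1/32
(Q(-7)*(K(6, -4) - 45))/((-33 + 16)²) = (0*(1/32 - 45))/((-33 + 16)²) = (0*(-1439/32))/((-17)²) = 0/289 = 0*(1/289) = 0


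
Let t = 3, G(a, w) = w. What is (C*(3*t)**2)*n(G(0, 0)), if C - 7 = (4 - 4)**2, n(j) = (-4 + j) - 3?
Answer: -3969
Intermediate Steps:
n(j) = -7 + j
C = 7 (C = 7 + (4 - 4)**2 = 7 + 0**2 = 7 + 0 = 7)
(C*(3*t)**2)*n(G(0, 0)) = (7*(3*3)**2)*(-7 + 0) = (7*9**2)*(-7) = (7*81)*(-7) = 567*(-7) = -3969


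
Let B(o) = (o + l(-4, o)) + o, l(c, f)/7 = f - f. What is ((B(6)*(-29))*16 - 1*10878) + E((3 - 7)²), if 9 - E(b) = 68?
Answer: -16505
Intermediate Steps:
l(c, f) = 0 (l(c, f) = 7*(f - f) = 7*0 = 0)
E(b) = -59 (E(b) = 9 - 1*68 = 9 - 68 = -59)
B(o) = 2*o (B(o) = (o + 0) + o = o + o = 2*o)
((B(6)*(-29))*16 - 1*10878) + E((3 - 7)²) = (((2*6)*(-29))*16 - 1*10878) - 59 = ((12*(-29))*16 - 10878) - 59 = (-348*16 - 10878) - 59 = (-5568 - 10878) - 59 = -16446 - 59 = -16505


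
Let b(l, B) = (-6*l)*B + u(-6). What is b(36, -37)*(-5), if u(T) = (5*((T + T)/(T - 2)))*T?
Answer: -39735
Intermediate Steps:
u(T) = 10*T²/(-2 + T) (u(T) = (5*((2*T)/(-2 + T)))*T = (5*(2*T/(-2 + T)))*T = (10*T/(-2 + T))*T = 10*T²/(-2 + T))
b(l, B) = -45 - 6*B*l (b(l, B) = (-6*l)*B + 10*(-6)²/(-2 - 6) = -6*B*l + 10*36/(-8) = -6*B*l + 10*36*(-⅛) = -6*B*l - 45 = -45 - 6*B*l)
b(36, -37)*(-5) = (-45 - 6*(-37)*36)*(-5) = (-45 + 7992)*(-5) = 7947*(-5) = -39735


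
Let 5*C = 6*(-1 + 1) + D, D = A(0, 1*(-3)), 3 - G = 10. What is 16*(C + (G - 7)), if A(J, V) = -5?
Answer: -240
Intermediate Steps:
G = -7 (G = 3 - 1*10 = 3 - 10 = -7)
D = -5
C = -1 (C = (6*(-1 + 1) - 5)/5 = (6*0 - 5)/5 = (0 - 5)/5 = (⅕)*(-5) = -1)
16*(C + (G - 7)) = 16*(-1 + (-7 - 7)) = 16*(-1 - 14) = 16*(-15) = -240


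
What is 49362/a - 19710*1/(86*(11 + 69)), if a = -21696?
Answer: -799207/155488 ≈ -5.1400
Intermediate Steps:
49362/a - 19710*1/(86*(11 + 69)) = 49362/(-21696) - 19710*1/(86*(11 + 69)) = 49362*(-1/21696) - 19710/(86*80) = -8227/3616 - 19710/6880 = -8227/3616 - 19710*1/6880 = -8227/3616 - 1971/688 = -799207/155488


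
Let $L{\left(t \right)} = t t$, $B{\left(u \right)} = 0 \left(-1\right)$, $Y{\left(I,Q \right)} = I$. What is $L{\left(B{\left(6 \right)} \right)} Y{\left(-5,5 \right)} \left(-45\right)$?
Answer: $0$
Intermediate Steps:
$B{\left(u \right)} = 0$
$L{\left(t \right)} = t^{2}$
$L{\left(B{\left(6 \right)} \right)} Y{\left(-5,5 \right)} \left(-45\right) = 0^{2} \left(-5\right) \left(-45\right) = 0 \left(-5\right) \left(-45\right) = 0 \left(-45\right) = 0$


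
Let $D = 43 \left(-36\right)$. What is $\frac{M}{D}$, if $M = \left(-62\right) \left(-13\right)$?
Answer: $- \frac{403}{774} \approx -0.52067$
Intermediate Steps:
$M = 806$
$D = -1548$
$\frac{M}{D} = \frac{806}{-1548} = 806 \left(- \frac{1}{1548}\right) = - \frac{403}{774}$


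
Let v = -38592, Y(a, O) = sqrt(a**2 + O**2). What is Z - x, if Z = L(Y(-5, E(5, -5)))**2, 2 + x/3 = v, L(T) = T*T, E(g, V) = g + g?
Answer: 131407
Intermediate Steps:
E(g, V) = 2*g
Y(a, O) = sqrt(O**2 + a**2)
L(T) = T**2
x = -115782 (x = -6 + 3*(-38592) = -6 - 115776 = -115782)
Z = 15625 (Z = ((sqrt((2*5)**2 + (-5)**2))**2)**2 = ((sqrt(10**2 + 25))**2)**2 = ((sqrt(100 + 25))**2)**2 = ((sqrt(125))**2)**2 = ((5*sqrt(5))**2)**2 = 125**2 = 15625)
Z - x = 15625 - 1*(-115782) = 15625 + 115782 = 131407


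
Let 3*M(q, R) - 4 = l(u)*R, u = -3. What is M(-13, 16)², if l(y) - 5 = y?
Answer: 144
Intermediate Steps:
l(y) = 5 + y
M(q, R) = 4/3 + 2*R/3 (M(q, R) = 4/3 + ((5 - 3)*R)/3 = 4/3 + (2*R)/3 = 4/3 + 2*R/3)
M(-13, 16)² = (4/3 + (⅔)*16)² = (4/3 + 32/3)² = 12² = 144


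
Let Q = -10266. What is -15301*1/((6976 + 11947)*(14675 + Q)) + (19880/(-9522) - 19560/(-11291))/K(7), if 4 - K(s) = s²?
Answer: 311428754533573/40364835461114913 ≈ 0.0077153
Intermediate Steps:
K(s) = 4 - s²
-15301*1/((6976 + 11947)*(14675 + Q)) + (19880/(-9522) - 19560/(-11291))/K(7) = -15301*1/((6976 + 11947)*(14675 - 10266)) + (19880/(-9522) - 19560/(-11291))/(4 - 1*7²) = -15301/(18923*4409) + (19880*(-1/9522) - 19560*(-1/11291))/(4 - 1*49) = -15301/83431507 + (-9940/4761 + 19560/11291)/(4 - 49) = -15301*1/83431507 - 19107380/53756451/(-45) = -15301/83431507 - 19107380/53756451*(-1/45) = -15301/83431507 + 3821476/483808059 = 311428754533573/40364835461114913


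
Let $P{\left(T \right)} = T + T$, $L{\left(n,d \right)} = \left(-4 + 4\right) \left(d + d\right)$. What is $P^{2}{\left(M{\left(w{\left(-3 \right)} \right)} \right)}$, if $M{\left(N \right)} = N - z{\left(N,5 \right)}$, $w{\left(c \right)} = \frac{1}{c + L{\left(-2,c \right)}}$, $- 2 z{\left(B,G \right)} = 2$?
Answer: $\frac{16}{9} \approx 1.7778$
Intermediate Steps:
$z{\left(B,G \right)} = -1$ ($z{\left(B,G \right)} = \left(- \frac{1}{2}\right) 2 = -1$)
$L{\left(n,d \right)} = 0$ ($L{\left(n,d \right)} = 0 \cdot 2 d = 0$)
$w{\left(c \right)} = \frac{1}{c}$ ($w{\left(c \right)} = \frac{1}{c + 0} = \frac{1}{c}$)
$M{\left(N \right)} = 1 + N$ ($M{\left(N \right)} = N - -1 = N + 1 = 1 + N$)
$P{\left(T \right)} = 2 T$
$P^{2}{\left(M{\left(w{\left(-3 \right)} \right)} \right)} = \left(2 \left(1 + \frac{1}{-3}\right)\right)^{2} = \left(2 \left(1 - \frac{1}{3}\right)\right)^{2} = \left(2 \cdot \frac{2}{3}\right)^{2} = \left(\frac{4}{3}\right)^{2} = \frac{16}{9}$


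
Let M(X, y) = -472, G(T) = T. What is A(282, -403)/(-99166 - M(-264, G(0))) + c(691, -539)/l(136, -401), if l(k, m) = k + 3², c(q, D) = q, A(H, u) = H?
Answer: 11359444/2385105 ≈ 4.7627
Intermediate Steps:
l(k, m) = 9 + k (l(k, m) = k + 9 = 9 + k)
A(282, -403)/(-99166 - M(-264, G(0))) + c(691, -539)/l(136, -401) = 282/(-99166 - 1*(-472)) + 691/(9 + 136) = 282/(-99166 + 472) + 691/145 = 282/(-98694) + 691*(1/145) = 282*(-1/98694) + 691/145 = -47/16449 + 691/145 = 11359444/2385105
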